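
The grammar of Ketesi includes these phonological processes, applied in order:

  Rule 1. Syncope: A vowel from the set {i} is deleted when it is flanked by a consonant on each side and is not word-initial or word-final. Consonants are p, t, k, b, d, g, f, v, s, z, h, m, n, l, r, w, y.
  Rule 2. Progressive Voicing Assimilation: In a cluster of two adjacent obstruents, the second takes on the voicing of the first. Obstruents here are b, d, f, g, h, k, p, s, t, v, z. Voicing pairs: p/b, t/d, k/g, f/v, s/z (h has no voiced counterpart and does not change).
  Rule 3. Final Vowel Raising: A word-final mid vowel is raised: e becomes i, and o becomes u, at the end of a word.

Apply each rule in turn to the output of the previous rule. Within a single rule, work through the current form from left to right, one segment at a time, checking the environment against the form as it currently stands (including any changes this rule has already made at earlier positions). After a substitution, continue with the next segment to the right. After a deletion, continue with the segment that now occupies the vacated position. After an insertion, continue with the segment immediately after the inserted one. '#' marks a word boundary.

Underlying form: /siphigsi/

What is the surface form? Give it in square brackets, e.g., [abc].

Rule 1 Syncope: [siphigsi] → [sphgsi]
Rule 2 Progressive Voicing Assimilation: [sphgsi] → [sphksi]
Rule 3 Final Vowel Raising: no change — [sphksi]

[sphksi]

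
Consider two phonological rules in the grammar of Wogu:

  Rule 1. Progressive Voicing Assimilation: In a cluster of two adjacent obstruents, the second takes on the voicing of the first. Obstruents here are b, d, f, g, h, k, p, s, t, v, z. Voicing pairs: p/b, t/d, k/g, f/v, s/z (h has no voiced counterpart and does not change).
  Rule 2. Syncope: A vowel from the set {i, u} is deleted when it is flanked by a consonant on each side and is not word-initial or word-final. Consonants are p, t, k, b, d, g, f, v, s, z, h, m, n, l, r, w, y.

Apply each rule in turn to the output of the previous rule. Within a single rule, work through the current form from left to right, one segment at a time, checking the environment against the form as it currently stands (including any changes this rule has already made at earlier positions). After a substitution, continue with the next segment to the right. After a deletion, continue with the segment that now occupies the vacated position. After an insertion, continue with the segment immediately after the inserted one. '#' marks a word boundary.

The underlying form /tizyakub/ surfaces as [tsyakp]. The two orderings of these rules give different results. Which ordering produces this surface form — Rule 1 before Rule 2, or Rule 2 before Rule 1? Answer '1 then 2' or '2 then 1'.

Order 1 then 2:
  1 Progressive Voicing Assimilation: no change — [tizyakub]
  2 Syncope: [tizyakub] → [tzyakb]
  result: [tzyakb]
Order 2 then 1:
  2 Syncope: [tizyakub] → [tzyakb]
  1 Progressive Voicing Assimilation: [tzyakb] → [tsyakp]
  result: [tsyakp]

2 then 1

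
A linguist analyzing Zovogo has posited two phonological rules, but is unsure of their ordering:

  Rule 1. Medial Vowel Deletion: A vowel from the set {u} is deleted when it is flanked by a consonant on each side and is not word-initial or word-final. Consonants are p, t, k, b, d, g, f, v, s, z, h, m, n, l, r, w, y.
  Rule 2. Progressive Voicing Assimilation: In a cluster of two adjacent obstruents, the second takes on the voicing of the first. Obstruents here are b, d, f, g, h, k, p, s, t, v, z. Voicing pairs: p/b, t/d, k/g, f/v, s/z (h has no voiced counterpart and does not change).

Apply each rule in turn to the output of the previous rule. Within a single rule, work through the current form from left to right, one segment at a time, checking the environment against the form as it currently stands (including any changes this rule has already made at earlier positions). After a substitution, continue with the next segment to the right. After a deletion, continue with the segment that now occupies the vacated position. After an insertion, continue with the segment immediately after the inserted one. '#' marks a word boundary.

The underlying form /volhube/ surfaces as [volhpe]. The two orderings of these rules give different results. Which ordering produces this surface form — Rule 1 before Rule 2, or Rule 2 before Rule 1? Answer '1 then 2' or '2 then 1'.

1 then 2

Order 1 then 2:
  1 Medial Vowel Deletion: [volhube] → [volhbe]
  2 Progressive Voicing Assimilation: [volhbe] → [volhpe]
  result: [volhpe]
Order 2 then 1:
  2 Progressive Voicing Assimilation: no change — [volhube]
  1 Medial Vowel Deletion: [volhube] → [volhbe]
  result: [volhbe]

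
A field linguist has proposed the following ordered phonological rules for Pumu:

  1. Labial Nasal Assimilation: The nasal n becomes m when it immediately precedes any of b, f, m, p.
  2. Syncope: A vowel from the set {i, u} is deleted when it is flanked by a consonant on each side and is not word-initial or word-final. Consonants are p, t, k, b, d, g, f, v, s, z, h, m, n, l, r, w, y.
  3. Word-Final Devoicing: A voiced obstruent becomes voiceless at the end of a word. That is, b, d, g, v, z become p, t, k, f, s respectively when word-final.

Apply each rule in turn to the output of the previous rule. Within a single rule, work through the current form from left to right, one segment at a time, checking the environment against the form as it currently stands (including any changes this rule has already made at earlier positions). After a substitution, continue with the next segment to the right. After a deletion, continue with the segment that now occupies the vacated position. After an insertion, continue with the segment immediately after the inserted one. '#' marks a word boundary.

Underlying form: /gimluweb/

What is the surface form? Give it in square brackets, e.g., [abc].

1 Labial Nasal Assimilation: no change — [gimluweb]
2 Syncope: [gimluweb] → [gmlweb]
3 Word-Final Devoicing: [gmlweb] → [gmlwep]

[gmlwep]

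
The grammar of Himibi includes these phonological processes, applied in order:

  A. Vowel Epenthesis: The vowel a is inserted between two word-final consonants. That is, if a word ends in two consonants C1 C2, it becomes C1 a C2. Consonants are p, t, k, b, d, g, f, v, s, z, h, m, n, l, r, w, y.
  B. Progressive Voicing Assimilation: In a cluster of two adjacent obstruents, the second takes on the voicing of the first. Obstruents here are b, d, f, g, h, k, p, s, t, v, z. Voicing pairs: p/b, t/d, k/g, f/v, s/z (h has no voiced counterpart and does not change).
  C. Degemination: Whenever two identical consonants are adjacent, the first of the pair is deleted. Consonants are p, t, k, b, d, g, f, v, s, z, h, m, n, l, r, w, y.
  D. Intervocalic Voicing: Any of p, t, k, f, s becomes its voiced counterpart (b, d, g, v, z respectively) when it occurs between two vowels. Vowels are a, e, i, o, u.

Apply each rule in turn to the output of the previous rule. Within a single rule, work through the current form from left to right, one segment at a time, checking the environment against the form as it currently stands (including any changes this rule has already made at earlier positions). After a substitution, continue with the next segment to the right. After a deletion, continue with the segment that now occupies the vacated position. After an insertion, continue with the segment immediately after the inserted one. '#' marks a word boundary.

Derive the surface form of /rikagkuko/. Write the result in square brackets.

A Vowel Epenthesis: no change — [rikagkuko]
B Progressive Voicing Assimilation: [rikagkuko] → [rikagguko]
C Degemination: [rikagguko] → [rikaguko]
D Intervocalic Voicing: [rikaguko] → [rigagugo]

[rigagugo]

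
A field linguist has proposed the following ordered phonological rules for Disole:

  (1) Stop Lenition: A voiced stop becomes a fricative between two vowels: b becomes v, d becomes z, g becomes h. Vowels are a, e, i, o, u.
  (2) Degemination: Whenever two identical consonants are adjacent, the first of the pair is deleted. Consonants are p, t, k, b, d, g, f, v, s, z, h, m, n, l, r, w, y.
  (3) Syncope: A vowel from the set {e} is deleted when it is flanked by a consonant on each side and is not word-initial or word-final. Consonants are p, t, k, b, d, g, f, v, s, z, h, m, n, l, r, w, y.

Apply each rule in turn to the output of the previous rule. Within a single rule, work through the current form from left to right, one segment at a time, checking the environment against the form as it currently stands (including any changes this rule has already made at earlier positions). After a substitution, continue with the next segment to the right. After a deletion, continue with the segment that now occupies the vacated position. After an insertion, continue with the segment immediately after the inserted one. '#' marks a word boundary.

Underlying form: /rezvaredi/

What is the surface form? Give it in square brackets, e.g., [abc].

[rzvarzi]

(1) Stop Lenition: [rezvaredi] → [rezvarezi]
(2) Degemination: no change — [rezvarezi]
(3) Syncope: [rezvarezi] → [rzvarzi]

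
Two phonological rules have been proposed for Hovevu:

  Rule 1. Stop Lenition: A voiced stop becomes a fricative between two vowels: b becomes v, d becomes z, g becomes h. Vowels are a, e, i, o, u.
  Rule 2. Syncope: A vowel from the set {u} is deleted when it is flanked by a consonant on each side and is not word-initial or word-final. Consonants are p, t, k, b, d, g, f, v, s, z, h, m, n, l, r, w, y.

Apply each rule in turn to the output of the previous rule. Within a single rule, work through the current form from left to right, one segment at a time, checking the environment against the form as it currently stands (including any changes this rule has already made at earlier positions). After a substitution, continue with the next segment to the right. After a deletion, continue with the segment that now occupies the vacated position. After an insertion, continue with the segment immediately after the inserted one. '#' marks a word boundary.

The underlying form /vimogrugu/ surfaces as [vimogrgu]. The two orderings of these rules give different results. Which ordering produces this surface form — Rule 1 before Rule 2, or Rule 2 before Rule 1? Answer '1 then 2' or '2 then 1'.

2 then 1

Order 1 then 2:
  1 Stop Lenition: [vimogrugu] → [vimogruhu]
  2 Syncope: [vimogruhu] → [vimogrhu]
  result: [vimogrhu]
Order 2 then 1:
  2 Syncope: [vimogrugu] → [vimogrgu]
  1 Stop Lenition: no change — [vimogrgu]
  result: [vimogrgu]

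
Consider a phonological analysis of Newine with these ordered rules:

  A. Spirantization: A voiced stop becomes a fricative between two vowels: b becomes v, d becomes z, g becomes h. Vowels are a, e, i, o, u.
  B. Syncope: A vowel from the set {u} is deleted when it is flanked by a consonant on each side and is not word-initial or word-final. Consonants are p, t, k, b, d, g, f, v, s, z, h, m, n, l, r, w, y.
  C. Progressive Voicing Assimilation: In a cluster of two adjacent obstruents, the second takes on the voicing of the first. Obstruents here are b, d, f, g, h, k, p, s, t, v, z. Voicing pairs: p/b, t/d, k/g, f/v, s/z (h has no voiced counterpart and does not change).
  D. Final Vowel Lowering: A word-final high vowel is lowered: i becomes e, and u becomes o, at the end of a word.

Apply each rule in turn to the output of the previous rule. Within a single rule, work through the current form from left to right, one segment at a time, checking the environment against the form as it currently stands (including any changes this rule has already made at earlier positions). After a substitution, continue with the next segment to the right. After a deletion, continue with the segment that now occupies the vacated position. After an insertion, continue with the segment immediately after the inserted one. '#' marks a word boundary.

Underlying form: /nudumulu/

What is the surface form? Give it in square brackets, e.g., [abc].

A Spirantization: [nudumulu] → [nuzumulu]
B Syncope: [nuzumulu] → [nzmlu]
C Progressive Voicing Assimilation: no change — [nzmlu]
D Final Vowel Lowering: [nzmlu] → [nzmlo]

[nzmlo]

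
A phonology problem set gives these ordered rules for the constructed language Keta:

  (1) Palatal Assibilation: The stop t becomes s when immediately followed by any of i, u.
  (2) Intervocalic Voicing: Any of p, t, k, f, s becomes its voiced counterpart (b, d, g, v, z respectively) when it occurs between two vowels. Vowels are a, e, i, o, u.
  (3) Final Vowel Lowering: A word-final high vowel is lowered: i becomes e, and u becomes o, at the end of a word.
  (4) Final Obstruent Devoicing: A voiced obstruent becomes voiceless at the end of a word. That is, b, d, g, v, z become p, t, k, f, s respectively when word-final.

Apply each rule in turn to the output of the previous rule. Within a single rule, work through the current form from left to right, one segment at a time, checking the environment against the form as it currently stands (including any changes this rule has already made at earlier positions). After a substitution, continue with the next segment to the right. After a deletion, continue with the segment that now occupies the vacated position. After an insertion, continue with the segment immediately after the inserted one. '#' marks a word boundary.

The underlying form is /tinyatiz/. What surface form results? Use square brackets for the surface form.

[sinyazis]

(1) Palatal Assibilation: [tinyatiz] → [sinyasiz]
(2) Intervocalic Voicing: [sinyasiz] → [sinyaziz]
(3) Final Vowel Lowering: no change — [sinyaziz]
(4) Final Obstruent Devoicing: [sinyaziz] → [sinyazis]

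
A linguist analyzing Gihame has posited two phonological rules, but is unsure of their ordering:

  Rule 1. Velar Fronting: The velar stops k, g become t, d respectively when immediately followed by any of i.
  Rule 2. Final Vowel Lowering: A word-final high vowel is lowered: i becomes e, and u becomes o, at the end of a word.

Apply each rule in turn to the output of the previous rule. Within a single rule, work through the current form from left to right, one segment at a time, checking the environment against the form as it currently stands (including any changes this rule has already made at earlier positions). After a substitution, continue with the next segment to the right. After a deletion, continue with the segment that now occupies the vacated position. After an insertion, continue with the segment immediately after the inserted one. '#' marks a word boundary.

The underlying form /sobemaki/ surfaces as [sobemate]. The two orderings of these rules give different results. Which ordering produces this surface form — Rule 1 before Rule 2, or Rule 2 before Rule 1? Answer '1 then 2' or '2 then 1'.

Order 1 then 2:
  1 Velar Fronting: [sobemaki] → [sobemati]
  2 Final Vowel Lowering: [sobemati] → [sobemate]
  result: [sobemate]
Order 2 then 1:
  2 Final Vowel Lowering: [sobemaki] → [sobemake]
  1 Velar Fronting: no change — [sobemake]
  result: [sobemake]

1 then 2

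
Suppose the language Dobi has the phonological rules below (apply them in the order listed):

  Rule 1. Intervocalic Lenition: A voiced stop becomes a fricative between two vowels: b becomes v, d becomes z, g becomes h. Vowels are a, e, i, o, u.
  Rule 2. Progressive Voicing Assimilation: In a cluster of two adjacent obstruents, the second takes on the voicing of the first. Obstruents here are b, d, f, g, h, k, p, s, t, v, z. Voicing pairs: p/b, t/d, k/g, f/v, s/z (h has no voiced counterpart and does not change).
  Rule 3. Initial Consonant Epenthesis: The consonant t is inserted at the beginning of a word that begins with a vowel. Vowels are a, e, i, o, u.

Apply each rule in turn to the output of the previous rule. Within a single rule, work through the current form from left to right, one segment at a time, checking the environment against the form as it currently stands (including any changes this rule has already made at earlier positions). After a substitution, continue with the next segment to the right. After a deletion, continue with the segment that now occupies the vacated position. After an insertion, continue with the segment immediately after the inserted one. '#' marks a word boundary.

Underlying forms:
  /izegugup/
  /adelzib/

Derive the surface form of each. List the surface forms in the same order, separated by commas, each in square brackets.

[tizehuhup], [tazelzib]

/izegugup/:
  Rule 1 Intervocalic Lenition: [izegugup] → [izehuhup]
  Rule 2 Progressive Voicing Assimilation: no change — [izehuhup]
  Rule 3 Initial Consonant Epenthesis: [izehuhup] → [tizehuhup]
/adelzib/:
  Rule 1 Intervocalic Lenition: [adelzib] → [azelzib]
  Rule 2 Progressive Voicing Assimilation: no change — [azelzib]
  Rule 3 Initial Consonant Epenthesis: [azelzib] → [tazelzib]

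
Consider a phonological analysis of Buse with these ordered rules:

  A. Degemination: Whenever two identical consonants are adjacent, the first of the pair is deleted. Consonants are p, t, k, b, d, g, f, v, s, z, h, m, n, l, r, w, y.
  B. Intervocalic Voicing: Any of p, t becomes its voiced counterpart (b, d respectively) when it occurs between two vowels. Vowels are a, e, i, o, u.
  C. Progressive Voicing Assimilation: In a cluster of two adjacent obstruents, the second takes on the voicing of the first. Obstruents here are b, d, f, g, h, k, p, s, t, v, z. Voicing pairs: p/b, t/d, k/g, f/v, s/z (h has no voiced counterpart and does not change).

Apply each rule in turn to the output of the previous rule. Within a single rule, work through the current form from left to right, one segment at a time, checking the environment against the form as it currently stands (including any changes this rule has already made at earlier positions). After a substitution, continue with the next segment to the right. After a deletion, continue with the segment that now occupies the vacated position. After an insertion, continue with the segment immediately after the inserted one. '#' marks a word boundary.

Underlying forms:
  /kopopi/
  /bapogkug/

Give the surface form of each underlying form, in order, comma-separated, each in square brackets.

[kobobi], [baboggug]

/kopopi/:
  A Degemination: no change — [kopopi]
  B Intervocalic Voicing: [kopopi] → [kobobi]
  C Progressive Voicing Assimilation: no change — [kobobi]
/bapogkug/:
  A Degemination: no change — [bapogkug]
  B Intervocalic Voicing: [bapogkug] → [babogkug]
  C Progressive Voicing Assimilation: [babogkug] → [baboggug]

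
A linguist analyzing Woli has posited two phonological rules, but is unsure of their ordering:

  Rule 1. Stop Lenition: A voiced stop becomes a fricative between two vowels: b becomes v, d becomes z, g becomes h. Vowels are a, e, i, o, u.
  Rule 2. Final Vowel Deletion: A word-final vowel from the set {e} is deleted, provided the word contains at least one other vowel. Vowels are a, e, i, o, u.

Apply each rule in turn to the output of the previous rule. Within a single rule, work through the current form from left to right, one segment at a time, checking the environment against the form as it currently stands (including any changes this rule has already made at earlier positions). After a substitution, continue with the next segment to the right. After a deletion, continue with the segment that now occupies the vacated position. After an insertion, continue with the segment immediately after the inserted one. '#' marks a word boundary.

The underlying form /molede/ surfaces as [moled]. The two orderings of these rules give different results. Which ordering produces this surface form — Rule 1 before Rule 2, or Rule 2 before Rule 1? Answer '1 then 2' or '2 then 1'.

Order 1 then 2:
  1 Stop Lenition: [molede] → [moleze]
  2 Final Vowel Deletion: [moleze] → [molez]
  result: [molez]
Order 2 then 1:
  2 Final Vowel Deletion: [molede] → [moled]
  1 Stop Lenition: no change — [moled]
  result: [moled]

2 then 1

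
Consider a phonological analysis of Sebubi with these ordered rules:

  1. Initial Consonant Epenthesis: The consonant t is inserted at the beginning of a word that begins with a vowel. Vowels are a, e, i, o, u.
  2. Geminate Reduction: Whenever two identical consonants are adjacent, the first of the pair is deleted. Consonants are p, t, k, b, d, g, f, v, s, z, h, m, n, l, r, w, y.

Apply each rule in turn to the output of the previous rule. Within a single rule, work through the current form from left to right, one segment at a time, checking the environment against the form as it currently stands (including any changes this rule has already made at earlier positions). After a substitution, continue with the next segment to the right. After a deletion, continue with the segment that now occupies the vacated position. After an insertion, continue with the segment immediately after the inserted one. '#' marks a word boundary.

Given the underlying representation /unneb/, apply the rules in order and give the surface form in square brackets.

[tuneb]

1 Initial Consonant Epenthesis: [unneb] → [tunneb]
2 Geminate Reduction: [tunneb] → [tuneb]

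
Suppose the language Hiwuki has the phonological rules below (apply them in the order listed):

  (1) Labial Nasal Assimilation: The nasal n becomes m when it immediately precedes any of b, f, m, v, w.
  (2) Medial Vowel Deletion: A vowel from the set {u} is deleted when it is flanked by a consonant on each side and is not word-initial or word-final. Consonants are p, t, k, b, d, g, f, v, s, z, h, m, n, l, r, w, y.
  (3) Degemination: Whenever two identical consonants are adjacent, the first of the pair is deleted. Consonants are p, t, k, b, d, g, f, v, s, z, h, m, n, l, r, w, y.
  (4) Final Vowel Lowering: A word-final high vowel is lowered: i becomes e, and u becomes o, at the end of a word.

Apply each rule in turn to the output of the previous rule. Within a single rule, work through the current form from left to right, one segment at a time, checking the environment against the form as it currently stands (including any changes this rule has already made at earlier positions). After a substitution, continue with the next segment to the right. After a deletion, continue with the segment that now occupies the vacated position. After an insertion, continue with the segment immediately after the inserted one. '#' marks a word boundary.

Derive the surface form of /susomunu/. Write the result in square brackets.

[somno]

(1) Labial Nasal Assimilation: no change — [susomunu]
(2) Medial Vowel Deletion: [susomunu] → [ssomnu]
(3) Degemination: [ssomnu] → [somnu]
(4) Final Vowel Lowering: [somnu] → [somno]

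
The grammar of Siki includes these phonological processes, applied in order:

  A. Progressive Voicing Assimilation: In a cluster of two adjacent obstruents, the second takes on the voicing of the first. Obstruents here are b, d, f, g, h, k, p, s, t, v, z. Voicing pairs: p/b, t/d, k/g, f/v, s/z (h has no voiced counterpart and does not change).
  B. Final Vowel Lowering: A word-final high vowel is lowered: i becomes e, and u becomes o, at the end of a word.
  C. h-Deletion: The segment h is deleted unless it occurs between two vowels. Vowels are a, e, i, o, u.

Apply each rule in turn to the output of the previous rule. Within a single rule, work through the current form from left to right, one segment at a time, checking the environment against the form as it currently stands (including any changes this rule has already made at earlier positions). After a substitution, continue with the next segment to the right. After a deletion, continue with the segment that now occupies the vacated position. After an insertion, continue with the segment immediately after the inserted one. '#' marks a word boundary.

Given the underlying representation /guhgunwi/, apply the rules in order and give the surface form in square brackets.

A Progressive Voicing Assimilation: [guhgunwi] → [guhkunwi]
B Final Vowel Lowering: [guhkunwi] → [guhkunwe]
C h-Deletion: [guhkunwe] → [gukunwe]

[gukunwe]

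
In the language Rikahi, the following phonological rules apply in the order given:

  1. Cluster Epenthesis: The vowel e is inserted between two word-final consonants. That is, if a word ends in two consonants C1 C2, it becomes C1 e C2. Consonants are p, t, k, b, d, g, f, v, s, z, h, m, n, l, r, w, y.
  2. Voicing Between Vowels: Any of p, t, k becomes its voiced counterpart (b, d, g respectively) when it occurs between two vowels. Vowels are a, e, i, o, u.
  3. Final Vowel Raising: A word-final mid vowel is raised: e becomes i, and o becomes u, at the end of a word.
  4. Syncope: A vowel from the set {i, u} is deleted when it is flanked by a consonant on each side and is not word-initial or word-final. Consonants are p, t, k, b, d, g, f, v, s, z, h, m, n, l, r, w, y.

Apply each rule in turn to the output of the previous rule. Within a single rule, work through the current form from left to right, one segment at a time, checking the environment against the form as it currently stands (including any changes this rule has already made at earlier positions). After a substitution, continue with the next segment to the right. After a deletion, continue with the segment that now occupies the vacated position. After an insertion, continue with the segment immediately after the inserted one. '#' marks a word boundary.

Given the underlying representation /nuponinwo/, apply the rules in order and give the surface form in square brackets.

1 Cluster Epenthesis: no change — [nuponinwo]
2 Voicing Between Vowels: [nuponinwo] → [nuboninwo]
3 Final Vowel Raising: [nuboninwo] → [nuboninwu]
4 Syncope: [nuboninwu] → [nbonnwu]

[nbonnwu]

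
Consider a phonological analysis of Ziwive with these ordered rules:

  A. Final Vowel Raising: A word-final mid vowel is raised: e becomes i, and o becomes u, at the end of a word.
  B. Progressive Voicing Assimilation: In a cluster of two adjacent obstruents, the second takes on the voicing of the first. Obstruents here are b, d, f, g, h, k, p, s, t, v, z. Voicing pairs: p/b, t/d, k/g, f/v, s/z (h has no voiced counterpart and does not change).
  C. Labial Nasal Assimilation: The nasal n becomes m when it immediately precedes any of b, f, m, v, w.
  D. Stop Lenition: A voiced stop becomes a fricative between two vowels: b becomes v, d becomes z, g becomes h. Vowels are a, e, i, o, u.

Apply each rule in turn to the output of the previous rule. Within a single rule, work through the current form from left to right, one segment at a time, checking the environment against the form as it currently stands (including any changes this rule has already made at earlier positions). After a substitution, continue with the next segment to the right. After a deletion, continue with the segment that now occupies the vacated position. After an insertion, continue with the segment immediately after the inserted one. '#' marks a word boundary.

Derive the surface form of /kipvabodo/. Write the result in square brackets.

[kipfavozu]

A Final Vowel Raising: [kipvabodo] → [kipvabodu]
B Progressive Voicing Assimilation: [kipvabodu] → [kipfabodu]
C Labial Nasal Assimilation: no change — [kipfabodu]
D Stop Lenition: [kipfabodu] → [kipfavozu]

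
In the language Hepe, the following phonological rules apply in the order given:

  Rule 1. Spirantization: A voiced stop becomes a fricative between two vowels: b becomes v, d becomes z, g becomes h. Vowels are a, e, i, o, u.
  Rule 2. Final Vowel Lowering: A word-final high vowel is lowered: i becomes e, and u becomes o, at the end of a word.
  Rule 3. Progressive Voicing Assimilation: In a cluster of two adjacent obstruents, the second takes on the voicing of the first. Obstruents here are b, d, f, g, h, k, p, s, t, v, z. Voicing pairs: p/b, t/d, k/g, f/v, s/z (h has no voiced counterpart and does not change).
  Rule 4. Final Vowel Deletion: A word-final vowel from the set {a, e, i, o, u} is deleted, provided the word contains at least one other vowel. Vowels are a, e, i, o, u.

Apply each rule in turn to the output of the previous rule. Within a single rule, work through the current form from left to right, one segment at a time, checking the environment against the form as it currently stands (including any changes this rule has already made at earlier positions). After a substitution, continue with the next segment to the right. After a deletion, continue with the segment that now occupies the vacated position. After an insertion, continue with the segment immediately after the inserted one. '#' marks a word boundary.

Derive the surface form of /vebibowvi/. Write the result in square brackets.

Rule 1 Spirantization: [vebibowvi] → [vevivowvi]
Rule 2 Final Vowel Lowering: [vevivowvi] → [vevivowve]
Rule 3 Progressive Voicing Assimilation: no change — [vevivowve]
Rule 4 Final Vowel Deletion: [vevivowve] → [vevivowv]

[vevivowv]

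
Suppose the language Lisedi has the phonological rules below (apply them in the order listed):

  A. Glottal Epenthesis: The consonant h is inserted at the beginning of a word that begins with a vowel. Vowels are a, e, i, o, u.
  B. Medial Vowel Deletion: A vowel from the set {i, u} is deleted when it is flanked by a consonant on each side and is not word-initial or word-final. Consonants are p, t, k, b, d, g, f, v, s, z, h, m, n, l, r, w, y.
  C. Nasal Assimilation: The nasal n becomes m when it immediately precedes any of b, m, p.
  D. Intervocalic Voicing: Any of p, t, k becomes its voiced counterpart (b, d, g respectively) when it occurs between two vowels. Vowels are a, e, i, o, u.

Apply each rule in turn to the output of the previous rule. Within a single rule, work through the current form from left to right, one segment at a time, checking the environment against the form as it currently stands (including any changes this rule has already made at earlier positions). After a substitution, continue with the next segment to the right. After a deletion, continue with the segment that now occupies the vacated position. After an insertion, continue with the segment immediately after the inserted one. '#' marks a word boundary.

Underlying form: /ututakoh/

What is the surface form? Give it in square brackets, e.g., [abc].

A Glottal Epenthesis: [ututakoh] → [hututakoh]
B Medial Vowel Deletion: [hututakoh] → [httakoh]
C Nasal Assimilation: no change — [httakoh]
D Intervocalic Voicing: [httakoh] → [httagoh]

[httagoh]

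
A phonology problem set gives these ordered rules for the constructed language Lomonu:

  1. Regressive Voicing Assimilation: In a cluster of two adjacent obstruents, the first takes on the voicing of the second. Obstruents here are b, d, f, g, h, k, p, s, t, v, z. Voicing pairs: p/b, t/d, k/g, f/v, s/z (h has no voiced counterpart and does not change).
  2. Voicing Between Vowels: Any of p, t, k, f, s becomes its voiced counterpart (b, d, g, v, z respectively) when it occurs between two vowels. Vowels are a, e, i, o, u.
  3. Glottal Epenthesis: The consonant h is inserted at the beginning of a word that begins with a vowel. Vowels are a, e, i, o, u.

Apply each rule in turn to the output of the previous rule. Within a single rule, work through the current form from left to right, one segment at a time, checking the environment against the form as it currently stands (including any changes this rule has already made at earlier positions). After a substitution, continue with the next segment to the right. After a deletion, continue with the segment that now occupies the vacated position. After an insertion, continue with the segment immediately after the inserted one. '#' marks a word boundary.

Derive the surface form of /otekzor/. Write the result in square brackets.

1 Regressive Voicing Assimilation: [otekzor] → [otegzor]
2 Voicing Between Vowels: [otegzor] → [odegzor]
3 Glottal Epenthesis: [odegzor] → [hodegzor]

[hodegzor]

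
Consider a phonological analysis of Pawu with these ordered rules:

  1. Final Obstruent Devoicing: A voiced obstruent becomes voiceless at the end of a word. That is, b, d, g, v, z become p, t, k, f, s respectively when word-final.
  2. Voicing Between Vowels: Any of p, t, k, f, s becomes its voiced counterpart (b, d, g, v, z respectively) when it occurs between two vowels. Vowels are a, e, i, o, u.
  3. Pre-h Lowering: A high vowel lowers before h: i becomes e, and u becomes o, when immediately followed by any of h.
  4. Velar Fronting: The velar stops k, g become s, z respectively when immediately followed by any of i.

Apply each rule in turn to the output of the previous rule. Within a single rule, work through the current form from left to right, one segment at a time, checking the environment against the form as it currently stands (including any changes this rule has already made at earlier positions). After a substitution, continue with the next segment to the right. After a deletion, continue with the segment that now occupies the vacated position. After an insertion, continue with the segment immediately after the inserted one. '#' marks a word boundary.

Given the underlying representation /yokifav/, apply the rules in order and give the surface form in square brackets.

[yozivaf]

1 Final Obstruent Devoicing: [yokifav] → [yokifaf]
2 Voicing Between Vowels: [yokifaf] → [yogivaf]
3 Pre-h Lowering: no change — [yogivaf]
4 Velar Fronting: [yogivaf] → [yozivaf]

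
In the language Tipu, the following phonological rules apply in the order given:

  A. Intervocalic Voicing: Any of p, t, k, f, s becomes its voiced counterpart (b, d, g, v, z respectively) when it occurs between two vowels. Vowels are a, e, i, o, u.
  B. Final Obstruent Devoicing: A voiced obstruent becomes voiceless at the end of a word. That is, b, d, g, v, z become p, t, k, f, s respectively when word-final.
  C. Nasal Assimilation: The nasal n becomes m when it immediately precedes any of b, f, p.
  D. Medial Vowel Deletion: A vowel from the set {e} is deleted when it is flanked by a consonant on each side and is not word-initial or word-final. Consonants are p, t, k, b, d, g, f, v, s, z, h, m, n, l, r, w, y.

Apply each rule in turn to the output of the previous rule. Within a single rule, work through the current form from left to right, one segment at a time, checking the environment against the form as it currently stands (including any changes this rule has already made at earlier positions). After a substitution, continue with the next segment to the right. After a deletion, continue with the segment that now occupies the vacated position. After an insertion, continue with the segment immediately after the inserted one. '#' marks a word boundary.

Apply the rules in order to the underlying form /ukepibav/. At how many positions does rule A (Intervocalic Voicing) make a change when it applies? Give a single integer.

2

A Intervocalic Voicing: [ukepibav] → [ugebibav]
B Final Obstruent Devoicing: [ugebibav] → [ugebibaf]
C Nasal Assimilation: no change — [ugebibaf]
D Medial Vowel Deletion: [ugebibaf] → [ugbibaf]
Rule A changed 2 position(s).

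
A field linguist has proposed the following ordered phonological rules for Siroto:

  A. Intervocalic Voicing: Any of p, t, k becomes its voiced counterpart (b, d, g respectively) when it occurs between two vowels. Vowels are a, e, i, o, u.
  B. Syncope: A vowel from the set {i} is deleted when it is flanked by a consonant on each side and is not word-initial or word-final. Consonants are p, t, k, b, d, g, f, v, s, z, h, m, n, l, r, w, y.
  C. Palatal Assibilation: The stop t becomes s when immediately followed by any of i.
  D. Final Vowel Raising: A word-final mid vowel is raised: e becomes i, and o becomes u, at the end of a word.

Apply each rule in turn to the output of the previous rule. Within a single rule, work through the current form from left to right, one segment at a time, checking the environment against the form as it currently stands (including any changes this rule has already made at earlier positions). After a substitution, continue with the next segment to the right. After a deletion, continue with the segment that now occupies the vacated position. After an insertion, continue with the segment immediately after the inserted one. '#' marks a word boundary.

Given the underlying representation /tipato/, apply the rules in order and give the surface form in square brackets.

A Intervocalic Voicing: [tipato] → [tibado]
B Syncope: [tibado] → [tbado]
C Palatal Assibilation: no change — [tbado]
D Final Vowel Raising: [tbado] → [tbadu]

[tbadu]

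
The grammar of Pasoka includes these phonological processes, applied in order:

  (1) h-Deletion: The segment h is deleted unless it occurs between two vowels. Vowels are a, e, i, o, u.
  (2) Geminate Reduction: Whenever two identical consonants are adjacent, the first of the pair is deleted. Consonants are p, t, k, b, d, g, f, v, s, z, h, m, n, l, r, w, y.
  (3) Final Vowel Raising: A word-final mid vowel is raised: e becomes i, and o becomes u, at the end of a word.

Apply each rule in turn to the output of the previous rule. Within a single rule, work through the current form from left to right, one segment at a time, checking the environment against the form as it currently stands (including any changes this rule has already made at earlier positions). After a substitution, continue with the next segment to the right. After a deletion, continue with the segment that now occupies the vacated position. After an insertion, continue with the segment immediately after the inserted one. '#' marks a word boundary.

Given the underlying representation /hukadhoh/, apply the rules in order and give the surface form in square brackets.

[ukadu]

(1) h-Deletion: [hukadhoh] → [ukado]
(2) Geminate Reduction: no change — [ukado]
(3) Final Vowel Raising: [ukado] → [ukadu]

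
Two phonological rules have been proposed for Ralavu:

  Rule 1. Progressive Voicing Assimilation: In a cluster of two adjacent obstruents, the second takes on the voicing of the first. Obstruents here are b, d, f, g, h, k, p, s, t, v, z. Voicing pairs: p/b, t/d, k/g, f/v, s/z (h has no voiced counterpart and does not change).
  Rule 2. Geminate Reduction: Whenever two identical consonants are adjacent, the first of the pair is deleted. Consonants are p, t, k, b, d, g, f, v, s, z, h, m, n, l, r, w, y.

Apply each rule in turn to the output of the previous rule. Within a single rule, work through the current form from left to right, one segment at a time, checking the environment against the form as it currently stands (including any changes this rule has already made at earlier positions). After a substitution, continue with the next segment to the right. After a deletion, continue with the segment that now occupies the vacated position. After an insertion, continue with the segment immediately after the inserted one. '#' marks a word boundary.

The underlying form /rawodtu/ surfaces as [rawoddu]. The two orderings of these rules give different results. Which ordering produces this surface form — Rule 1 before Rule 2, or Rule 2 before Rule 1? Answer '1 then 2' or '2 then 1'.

2 then 1

Order 1 then 2:
  1 Progressive Voicing Assimilation: [rawodtu] → [rawoddu]
  2 Geminate Reduction: [rawoddu] → [rawodu]
  result: [rawodu]
Order 2 then 1:
  2 Geminate Reduction: no change — [rawodtu]
  1 Progressive Voicing Assimilation: [rawodtu] → [rawoddu]
  result: [rawoddu]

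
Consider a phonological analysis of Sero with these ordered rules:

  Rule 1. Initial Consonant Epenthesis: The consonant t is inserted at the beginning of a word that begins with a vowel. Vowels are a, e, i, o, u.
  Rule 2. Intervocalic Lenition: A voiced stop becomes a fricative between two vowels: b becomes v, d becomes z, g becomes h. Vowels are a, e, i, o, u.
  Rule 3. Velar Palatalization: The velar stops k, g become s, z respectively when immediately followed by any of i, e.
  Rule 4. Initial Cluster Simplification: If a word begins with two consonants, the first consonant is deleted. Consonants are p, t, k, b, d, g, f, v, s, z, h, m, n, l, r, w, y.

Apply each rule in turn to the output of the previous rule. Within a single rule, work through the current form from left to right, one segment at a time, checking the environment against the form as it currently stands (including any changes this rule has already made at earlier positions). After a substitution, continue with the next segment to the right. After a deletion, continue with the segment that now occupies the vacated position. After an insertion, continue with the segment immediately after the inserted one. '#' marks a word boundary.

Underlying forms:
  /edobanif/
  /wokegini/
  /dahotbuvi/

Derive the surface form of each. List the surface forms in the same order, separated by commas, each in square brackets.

[tezovanif], [wosehini], [dahotbuvi]

/edobanif/:
  Rule 1 Initial Consonant Epenthesis: [edobanif] → [tedobanif]
  Rule 2 Intervocalic Lenition: [tedobanif] → [tezovanif]
  Rule 3 Velar Palatalization: no change — [tezovanif]
  Rule 4 Initial Cluster Simplification: no change — [tezovanif]
/wokegini/:
  Rule 1 Initial Consonant Epenthesis: no change — [wokegini]
  Rule 2 Intervocalic Lenition: [wokegini] → [wokehini]
  Rule 3 Velar Palatalization: [wokehini] → [wosehini]
  Rule 4 Initial Cluster Simplification: no change — [wosehini]
/dahotbuvi/:
  Rule 1 Initial Consonant Epenthesis: no change — [dahotbuvi]
  Rule 2 Intervocalic Lenition: no change — [dahotbuvi]
  Rule 3 Velar Palatalization: no change — [dahotbuvi]
  Rule 4 Initial Cluster Simplification: no change — [dahotbuvi]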